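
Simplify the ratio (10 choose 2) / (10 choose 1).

C(n,k+1)/C(n,k) = (n−k)/(k+1) = (10−1)/(1+1) = 9/2.

9/2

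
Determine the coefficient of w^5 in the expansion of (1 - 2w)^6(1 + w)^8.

-176

Coefficient of w^5 = Σ_{j} C(6,j)·(-2)^j·C(8,5-j)·1^(5-j) for j from 0 to 5.
= 56 + (-840) + 3360 + (-4480) + 1920 + (-192) = -176.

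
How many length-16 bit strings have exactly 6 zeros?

Choose the 6 positions: C(16,6) = 8008.

8008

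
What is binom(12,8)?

495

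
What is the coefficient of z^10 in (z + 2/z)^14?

General term: C(14,j)·(z)^j·(2/z)^(14-j), with z-exponent 1j − 1(14−j) = 2j − 14.
Set 2j − 14 = 10: j = 12.
C(14,12) = 91; 1^12 = 1; 2^2 = 4.
Coefficient = 91 · 1 · 4 = 364.

364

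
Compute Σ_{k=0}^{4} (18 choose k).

4048

1 + 18 + 153 + 816 + 3060 = 4048.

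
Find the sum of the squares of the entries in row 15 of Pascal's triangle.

Σ C(15,r)² is the coefficient of x^15 in (1+x)^15(1+x)^15 = (1+x)^30, i.e. C(30,15) = 155117520.

155117520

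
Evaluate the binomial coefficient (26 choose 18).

1562275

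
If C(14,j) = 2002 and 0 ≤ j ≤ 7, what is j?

C(14,j) increases on 0 ≤ j ≤ 7. C(14,4) = 1001 and C(14,5) = 2002, so j = 5.

5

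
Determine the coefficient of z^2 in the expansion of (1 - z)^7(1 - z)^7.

91

Coefficient of z^2 = Σ_{j} C(7,j)·(-1)^j·C(7,2-j)·(-1)^(2-j) for j from 0 to 2.
= 21 + 49 + 21 = 91.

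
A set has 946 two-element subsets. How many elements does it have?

44

n(n−1)/2 = 946 ⇒ n(n−1) = 1892. Since 44·43 = 1892, n = 44.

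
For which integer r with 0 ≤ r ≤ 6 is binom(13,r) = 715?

4

C(13,r) increases on 0 ≤ r ≤ 6. C(13,3) = 286 and C(13,4) = 715, so r = 4.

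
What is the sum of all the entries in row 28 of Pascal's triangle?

268435456

The entries of row 28 sum to 2^28 = 268435456.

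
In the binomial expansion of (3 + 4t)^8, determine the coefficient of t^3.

870912

The general term is C(8,j)·(3)^j·(4t)^(8-j); the t^3 term has j = 5.
C(8,5) = 56.
Coefficient = C(8,5) · 3^5 · 4^3 = 56 · 243 · 64 = 870912.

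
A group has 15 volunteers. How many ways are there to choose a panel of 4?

1365

This is C(15,4) = 1365.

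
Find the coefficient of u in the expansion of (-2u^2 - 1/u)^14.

General term: C(14,j)·(-2u^2)^j·(-1/u)^(14-j), with u-exponent 2j − 1(14−j) = 3j − 14.
Set 3j − 14 = 1: j = 5.
C(14,5) = 2002; (-2)^5 = -32; (-1)^9 = -1.
Coefficient = 2002 · (-32) · (-1) = 64064.

64064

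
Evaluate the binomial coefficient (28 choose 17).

21474180

C(28,17) = C(28,11) by symmetry.
C(28,11) = (28·27·26·25·24·23·22·21·20·19·18) / 11! = 857180548224000 / 39916800 = 21474180.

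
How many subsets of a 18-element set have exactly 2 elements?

Choose the 2 positions: C(18,2) = 153.

153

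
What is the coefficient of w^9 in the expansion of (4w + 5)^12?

7208960000

The general term is C(12,j)·(4w)^j·(5)^(12-j); the w^9 term has j = 9.
C(12,9) = 220.
Coefficient = C(12,9) · 4^9 · 5^3 = 220 · 262144 · 125 = 7208960000.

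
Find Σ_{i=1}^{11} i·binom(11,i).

11264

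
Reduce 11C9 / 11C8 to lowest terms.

C(n,k+1)/C(n,k) = (n−k)/(k+1) = (11−8)/(8+1) = 3/9 = 1/3.

1/3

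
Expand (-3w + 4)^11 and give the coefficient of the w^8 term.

69284160

The general term is C(11,j)·(-3w)^j·(4)^(11-j); the w^8 term has j = 8.
C(11,8) = 165.
Coefficient = C(11,8) · (-3)^8 · 4^3 = 165 · 6561 · 64 = 69284160.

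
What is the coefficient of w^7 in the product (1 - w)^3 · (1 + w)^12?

-99

Coefficient of w^7 = Σ_{j} C(3,j)·(-1)^j·C(12,7-j)·1^(7-j) for j from 0 to 3.
= 792 + (-2772) + 2376 + (-495) = -99.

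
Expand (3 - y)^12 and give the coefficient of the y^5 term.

The general term is C(12,j)·(3)^j·(-y)^(12-j); the y^5 term has j = 7.
C(12,7) = 792.
Coefficient = C(12,7) · 3^7 · (-1)^5 = 792 · 2187 · (-1) = -1732104.

-1732104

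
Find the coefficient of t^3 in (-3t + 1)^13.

-7722

The general term is C(13,j)·(-3t)^j·(1)^(13-j); the t^3 term has j = 3.
C(13,3) = 286.
Coefficient = C(13,3) · (-3)^3 = 286 · (-27) = -7722.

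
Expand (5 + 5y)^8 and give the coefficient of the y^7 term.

The general term is C(8,j)·(5)^j·(5y)^(8-j); the y^7 term has j = 1.
C(8,1) = 8.
Coefficient = C(8,1) · 5^1 · 5^7 = 8 · 5 · 78125 = 3125000.

3125000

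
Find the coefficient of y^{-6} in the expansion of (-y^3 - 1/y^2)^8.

General term: C(8,j)·(-y^3)^j·(-1/y^2)^(8-j), with y-exponent 3j − 2(8−j) = 5j − 16.
Set 5j − 16 = -6: j = 2.
C(8,2) = 28; (-1)^2 = 1; (-1)^6 = 1.
Coefficient = 28 · 1 · 1 = 28.

28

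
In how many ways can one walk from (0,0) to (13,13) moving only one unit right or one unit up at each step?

10400600

Each path is a sequence of 26 steps with 13 rights: C(26,13) = 10400600.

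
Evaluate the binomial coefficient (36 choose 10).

254186856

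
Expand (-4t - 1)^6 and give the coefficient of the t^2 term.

The general term is C(6,j)·(-4t)^j·(-1)^(6-j); the t^2 term has j = 2.
C(6,2) = 15.
Coefficient = C(6,2) · (-4)^2 = 15 · 16 = 240.

240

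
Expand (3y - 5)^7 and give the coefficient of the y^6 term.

-25515

The general term is C(7,j)·(3y)^j·(-5)^(7-j); the y^6 term has j = 6.
C(7,6) = 7.
Coefficient = C(7,6) · 3^6 · (-5)^1 = 7 · 729 · (-5) = -25515.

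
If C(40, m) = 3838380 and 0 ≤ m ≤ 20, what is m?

C(40,m) increases on 0 ≤ m ≤ 20. C(40,5) = 658008 and C(40,6) = 3838380, so m = 6.

6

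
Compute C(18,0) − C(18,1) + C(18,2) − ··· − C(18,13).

The partial alternating sum Σ_{k=0}^{13} (−1)^k C(18,k) = (−1)^13 C(17,13) = -2380.

-2380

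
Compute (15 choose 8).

C(15,8) = C(15,7) by symmetry.
C(15,7) = (15·14·13·12·11·10·9) / 7! = 32432400 / 5040 = 6435.

6435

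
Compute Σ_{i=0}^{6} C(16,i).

14893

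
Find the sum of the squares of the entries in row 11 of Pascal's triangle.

Σ C(11,j)² is the coefficient of x^11 in (1+x)^11(1+x)^11 = (1+x)^22, i.e. C(22,11) = 705432.

705432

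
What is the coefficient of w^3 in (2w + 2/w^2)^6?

384

General term: C(6,j)·(2w)^j·(2/w^2)^(6-j), with w-exponent 1j − 2(6−j) = 3j − 12.
Set 3j − 12 = 3: j = 5.
C(6,5) = 6; 2^5 = 32; 2^1 = 2.
Coefficient = 6 · 32 · 2 = 384.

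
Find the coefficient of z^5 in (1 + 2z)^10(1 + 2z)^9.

372096

Coefficient of z^5 = Σ_{j} C(10,j)·2^j·C(9,5-j)·2^(5-j) for j from 0 to 5.
= 4032 + 40320 + 120960 + 138240 + 60480 + 8064 = 372096.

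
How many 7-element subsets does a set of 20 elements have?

C(20,7) = (20·19·18·17·16·15·14) / 7! = 390700800 / 5040 = 77520.

77520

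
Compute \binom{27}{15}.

C(27,15) = C(27,12) by symmetry.
C(27,12) = (27·26·25·24·23·22·21·20·19·18·17·16) / 12! = 8326896754176000 / 479001600 = 17383860.

17383860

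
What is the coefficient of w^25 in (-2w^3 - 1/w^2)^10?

General term: C(10,j)·(-2w^3)^j·(-1/w^2)^(10-j), with w-exponent 3j − 2(10−j) = 5j − 20.
Set 5j − 20 = 25: j = 9.
C(10,9) = 10; (-2)^9 = -512; (-1)^1 = -1.
Coefficient = 10 · (-512) · (-1) = 5120.

5120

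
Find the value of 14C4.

1001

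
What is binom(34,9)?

52451256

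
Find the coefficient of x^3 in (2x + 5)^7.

The general term is C(7,j)·(2x)^j·(5)^(7-j); the x^3 term has j = 3.
C(7,3) = 35.
Coefficient = C(7,3) · 2^3 · 5^4 = 35 · 8 · 625 = 175000.

175000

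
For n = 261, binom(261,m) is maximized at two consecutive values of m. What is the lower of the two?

For odd n = 261, C(261,m) peaks at m = (n−1)/2 and (n+1)/2; the lower is 130.

130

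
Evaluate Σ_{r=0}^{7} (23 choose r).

390656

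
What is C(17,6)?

12376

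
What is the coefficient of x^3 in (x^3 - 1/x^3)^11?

General term: C(11,j)·(x^3)^j·(-1/x^3)^(11-j), with x-exponent 3j − 3(11−j) = 6j − 33.
Set 6j − 33 = 3: j = 6.
C(11,6) = 462; 1^6 = 1; (-1)^5 = -1.
Coefficient = 462 · 1 · (-1) = -462.

-462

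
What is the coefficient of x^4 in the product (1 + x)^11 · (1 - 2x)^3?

Coefficient of x^4 = Σ_{j} C(11,j)·1^j·C(3,4-j)·(-2)^(4-j) for j from 1 to 4.
= (-88) + 660 + (-990) + 330 = -88.

-88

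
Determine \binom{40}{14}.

23206929840

C(40,14) = (40·39·38·37·36·35·34·33·32·31·30·29·28·27) / 14! = 2023140487449489408000 / 87178291200 = 23206929840.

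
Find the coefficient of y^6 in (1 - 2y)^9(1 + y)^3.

Coefficient of y^6 = Σ_{j} C(9,j)·(-2)^j·C(3,6-j)·1^(6-j) for j from 3 to 6.
= (-672) + 6048 + (-12096) + 5376 = -1344.

-1344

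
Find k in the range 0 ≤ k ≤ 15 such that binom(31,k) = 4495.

3

C(31,k) increases on 0 ≤ k ≤ 15. C(31,2) = 465 and C(31,3) = 4495, so k = 3.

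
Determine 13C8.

1287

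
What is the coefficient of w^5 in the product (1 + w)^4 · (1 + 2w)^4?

360

Coefficient of w^5 = Σ_{j} C(4,j)·1^j·C(4,5-j)·2^(5-j) for j from 1 to 4.
= 64 + 192 + 96 + 8 = 360.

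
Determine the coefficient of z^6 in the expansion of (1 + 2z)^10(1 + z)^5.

Coefficient of z^6 = Σ_{j} C(10,j)·2^j·C(5,6-j)·1^(6-j) for j from 1 to 6.
= 20 + 900 + 9600 + 33600 + 40320 + 13440 = 97880.

97880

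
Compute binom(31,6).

736281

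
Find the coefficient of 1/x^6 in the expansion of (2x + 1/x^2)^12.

59136

General term: C(12,j)·(2x)^j·(1/x^2)^(12-j), with x-exponent 1j − 2(12−j) = 3j − 24.
Set 3j − 24 = -6: j = 6.
C(12,6) = 924; 2^6 = 64; 1^6 = 1.
Coefficient = 924 · 64 · 1 = 59136.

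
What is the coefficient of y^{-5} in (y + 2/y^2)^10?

8064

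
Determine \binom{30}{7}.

2035800

C(30,7) = (30·29·28·27·26·25·24) / 7! = 10260432000 / 5040 = 2035800.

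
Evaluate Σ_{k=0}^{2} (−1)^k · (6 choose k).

10

The partial alternating sum Σ_{k=0}^{2} (−1)^k C(6,k) = (−1)^2 C(5,2) = 10.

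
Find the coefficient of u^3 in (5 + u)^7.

The general term is C(7,j)·(5)^j·(u)^(7-j); the u^3 term has j = 4.
C(7,4) = 35.
Coefficient = C(7,4) · 5^4 = 35 · 625 = 21875.

21875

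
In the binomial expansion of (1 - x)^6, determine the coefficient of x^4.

15

The general term is C(6,j)·(1)^j·(-x)^(6-j); the x^4 term has j = 2.
C(6,2) = 15.
Coefficient = C(6,2) = 15.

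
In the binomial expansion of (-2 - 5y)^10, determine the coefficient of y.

The general term is C(10,j)·(-2)^j·(-5y)^(10-j); the y^1 term has j = 9.
C(10,9) = 10.
Coefficient = C(10,9) · (-2)^9 · (-5)^1 = 10 · (-512) · (-5) = 25600.

25600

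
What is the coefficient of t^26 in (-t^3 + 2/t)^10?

-20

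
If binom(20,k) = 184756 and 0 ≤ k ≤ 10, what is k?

10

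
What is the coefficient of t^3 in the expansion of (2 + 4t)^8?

114688

The general term is C(8,j)·(2)^j·(4t)^(8-j); the t^3 term has j = 5.
C(8,5) = 56.
Coefficient = C(8,5) · 2^5 · 4^3 = 56 · 32 · 64 = 114688.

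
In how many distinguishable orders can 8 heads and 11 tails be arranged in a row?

75582

Choose positions for the heads: C(19,8) = 75582.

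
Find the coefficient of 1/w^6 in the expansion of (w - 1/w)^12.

General term: C(12,j)·(w)^j·(-1/w)^(12-j), with w-exponent 1j − 1(12−j) = 2j − 12.
Set 2j − 12 = -6: j = 3.
C(12,3) = 220; 1^3 = 1; (-1)^9 = -1.
Coefficient = 220 · 1 · (-1) = -220.

-220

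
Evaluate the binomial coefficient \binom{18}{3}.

C(18,3) = (18·17·16) / 3! = 4896 / 6 = 816.

816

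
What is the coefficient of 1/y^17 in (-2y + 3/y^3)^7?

General term: C(7,j)·(-2y)^j·(3/y^3)^(7-j), with y-exponent 1j − 3(7−j) = 4j − 21.
Set 4j − 21 = -17: j = 1.
C(7,1) = 7; (-2)^1 = -2; 3^6 = 729.
Coefficient = 7 · (-2) · 729 = -10206.

-10206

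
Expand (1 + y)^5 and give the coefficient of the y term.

The general term is C(5,j)·(1)^j·(y)^(5-j); the y^1 term has j = 4.
C(5,4) = 5.
Coefficient = C(5,4) = 5.

5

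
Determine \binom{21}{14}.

C(21,14) = C(21,7) by symmetry.
C(21,7) = (21·20·19·18·17·16·15) / 7! = 586051200 / 5040 = 116280.

116280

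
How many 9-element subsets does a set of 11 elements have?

55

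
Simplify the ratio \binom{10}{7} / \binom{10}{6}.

C(n,k+1)/C(n,k) = (n−k)/(k+1) = (10−6)/(6+1) = 4/7.

4/7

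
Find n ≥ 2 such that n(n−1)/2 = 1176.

49

n(n−1)/2 = 1176 ⇒ n(n−1) = 2352. Since 49·48 = 2352, n = 49.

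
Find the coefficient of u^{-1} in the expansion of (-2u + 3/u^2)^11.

-3421440

General term: C(11,j)·(-2u)^j·(3/u^2)^(11-j), with u-exponent 1j − 2(11−j) = 3j − 22.
Set 3j − 22 = -1: j = 7.
C(11,7) = 330; (-2)^7 = -128; 3^4 = 81.
Coefficient = 330 · (-128) · 81 = -3421440.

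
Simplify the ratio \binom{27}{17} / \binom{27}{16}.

C(n,k+1)/C(n,k) = (n−k)/(k+1) = (27−16)/(16+1) = 11/17.

11/17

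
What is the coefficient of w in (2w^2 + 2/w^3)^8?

General term: C(8,j)·(2w^2)^j·(2/w^3)^(8-j), with w-exponent 2j − 3(8−j) = 5j − 24.
Set 5j − 24 = 1: j = 5.
C(8,5) = 56; 2^5 = 32; 2^3 = 8.
Coefficient = 56 · 32 · 8 = 14336.

14336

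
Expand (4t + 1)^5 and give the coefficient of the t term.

20

The general term is C(5,j)·(4t)^j·(1)^(5-j); the t^1 term has j = 1.
C(5,1) = 5.
Coefficient = C(5,1) · 4^1 = 5 · 4 = 20.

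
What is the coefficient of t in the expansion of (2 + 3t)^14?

344064

The general term is C(14,j)·(2)^j·(3t)^(14-j); the t^1 term has j = 13.
C(14,13) = 14.
Coefficient = C(14,13) · 2^13 · 3^1 = 14 · 8192 · 3 = 344064.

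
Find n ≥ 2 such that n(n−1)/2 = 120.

n(n−1)/2 = 120 ⇒ n(n−1) = 240. Since 16·15 = 240, n = 16.

16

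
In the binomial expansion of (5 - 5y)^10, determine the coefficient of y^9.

-97656250

The general term is C(10,j)·(5)^j·(-5y)^(10-j); the y^9 term has j = 1.
C(10,1) = 10.
Coefficient = C(10,1) · 5^1 · (-5)^9 = 10 · 5 · (-1953125) = -97656250.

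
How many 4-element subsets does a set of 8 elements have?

70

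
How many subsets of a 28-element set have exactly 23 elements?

98280

Choose the 23 positions: C(28,23) = 98280.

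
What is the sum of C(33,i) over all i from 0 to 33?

8589934592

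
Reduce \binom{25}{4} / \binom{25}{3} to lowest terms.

11/2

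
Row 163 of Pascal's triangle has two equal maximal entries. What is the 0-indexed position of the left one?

For odd n = 163, C(163,r) peaks at r = (n−1)/2 and (n+1)/2; the lesser is 81.

81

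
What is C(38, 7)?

C(38,7) = (38·37·36·35·34·33·32) / 7! = 63606090240 / 5040 = 12620256.

12620256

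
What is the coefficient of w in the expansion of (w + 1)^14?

14

The general term is C(14,j)·(w)^j·(1)^(14-j); the w^1 term has j = 1.
C(14,1) = 14.
Coefficient = C(14,1) = 14.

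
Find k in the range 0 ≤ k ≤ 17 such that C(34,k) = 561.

2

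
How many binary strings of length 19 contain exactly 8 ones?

Choose the 8 positions: C(19,8) = 75582.

75582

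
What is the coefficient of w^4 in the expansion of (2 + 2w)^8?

17920

The general term is C(8,j)·(2)^j·(2w)^(8-j); the w^4 term has j = 4.
C(8,4) = 70.
Coefficient = C(8,4) · 2^4 · 2^4 = 70 · 16 · 16 = 17920.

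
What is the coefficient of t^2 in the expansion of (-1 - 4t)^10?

720

The general term is C(10,j)·(-1)^j·(-4t)^(10-j); the t^2 term has j = 8.
C(10,8) = 45.
Coefficient = C(10,8) · (-4)^2 = 45 · 16 = 720.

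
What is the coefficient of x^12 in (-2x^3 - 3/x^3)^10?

414720

General term: C(10,j)·(-2x^3)^j·(-3/x^3)^(10-j), with x-exponent 3j − 3(10−j) = 6j − 30.
Set 6j − 30 = 12: j = 7.
C(10,7) = 120; (-2)^7 = -128; (-3)^3 = -27.
Coefficient = 120 · (-128) · (-27) = 414720.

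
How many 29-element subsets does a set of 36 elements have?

C(36,29) = C(36,7) by symmetry.
C(36,7) = (36·35·34·33·32·31·30) / 7! = 42072307200 / 5040 = 8347680.

8347680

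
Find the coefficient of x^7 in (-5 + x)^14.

The general term is C(14,j)·(-5)^j·(x)^(14-j); the x^7 term has j = 7.
C(14,7) = 3432.
Coefficient = C(14,7) · (-5)^7 = 3432 · (-78125) = -268125000.

-268125000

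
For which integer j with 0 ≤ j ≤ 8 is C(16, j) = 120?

C(16,j) increases on 0 ≤ j ≤ 8. C(16,1) = 16 and C(16,2) = 120, so j = 2.

2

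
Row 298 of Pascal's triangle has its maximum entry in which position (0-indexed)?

149

C(298,k) is maximized at k = 298/2 = 149.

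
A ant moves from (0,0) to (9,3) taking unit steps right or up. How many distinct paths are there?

220

Each path is a sequence of 12 steps with 9 rights: C(12,9) = 220.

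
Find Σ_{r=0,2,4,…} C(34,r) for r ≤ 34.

8589934592

Even-r terms of row 34 sum to 2^33 = 8589934592.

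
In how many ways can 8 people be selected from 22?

This is C(22,8) = 319770.

319770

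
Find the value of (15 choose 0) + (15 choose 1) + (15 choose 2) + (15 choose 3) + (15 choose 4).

1 + 15 + 105 + 455 + 1365 = 1941.

1941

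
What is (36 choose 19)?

C(36,19) = C(36,17) by symmetry.
C(36,17) = (36·35·34·33·32·31·30·29·28·27·26·25·24·23·22·21·20) / 17! = 3058021453718104473600000 / 355687428096000 = 8597496600.

8597496600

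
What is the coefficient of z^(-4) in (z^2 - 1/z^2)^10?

210

General term: C(10,j)·(z^2)^j·(-1/z^2)^(10-j), with z-exponent 2j − 2(10−j) = 4j − 20.
Set 4j − 20 = -4: j = 4.
C(10,4) = 210; 1^4 = 1; (-1)^6 = 1.
Coefficient = 210 · 1 · 1 = 210.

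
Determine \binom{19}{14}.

11628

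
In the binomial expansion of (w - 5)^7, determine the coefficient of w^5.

525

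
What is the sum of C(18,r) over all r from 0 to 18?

Setting x = 1 in (1+x)^18 gives Σ C(18,r) = 2^18 = 262144.

262144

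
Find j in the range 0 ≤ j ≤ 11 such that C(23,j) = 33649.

5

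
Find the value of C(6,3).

C(6,3) = (6·5·4) / 3! = 120 / 6 = 20.

20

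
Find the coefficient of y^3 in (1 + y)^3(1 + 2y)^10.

Coefficient of y^3 = Σ_{j} C(3,j)·1^j·C(10,3-j)·2^(3-j) for j from 0 to 3.
= 960 + 540 + 60 + 1 = 1561.

1561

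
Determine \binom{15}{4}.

C(15,4) = (15·14·13·12) / 4! = 32760 / 24 = 1365.

1365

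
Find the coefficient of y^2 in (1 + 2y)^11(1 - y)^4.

138

Coefficient of y^2 = Σ_{j} C(11,j)·2^j·C(4,2-j)·(-1)^(2-j) for j from 0 to 2.
= 6 + (-88) + 220 = 138.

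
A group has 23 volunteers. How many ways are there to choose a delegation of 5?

This is C(23,5) = 33649.

33649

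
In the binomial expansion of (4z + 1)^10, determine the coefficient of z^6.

860160

The general term is C(10,j)·(4z)^j·(1)^(10-j); the z^6 term has j = 6.
C(10,6) = 210.
Coefficient = C(10,6) · 4^6 = 210 · 4096 = 860160.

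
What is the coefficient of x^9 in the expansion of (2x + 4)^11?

450560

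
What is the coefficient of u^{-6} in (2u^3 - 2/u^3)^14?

49201152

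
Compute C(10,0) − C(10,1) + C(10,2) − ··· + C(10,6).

The partial alternating sum Σ_{k=0}^{6} (−1)^k C(10,k) = (−1)^6 C(9,6) = 84.

84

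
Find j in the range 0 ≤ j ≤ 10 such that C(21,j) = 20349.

5

C(21,j) increases on 0 ≤ j ≤ 10. C(21,4) = 5985 and C(21,5) = 20349, so j = 5.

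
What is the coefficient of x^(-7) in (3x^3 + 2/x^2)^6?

General term: C(6,j)·(3x^3)^j·(2/x^2)^(6-j), with x-exponent 3j − 2(6−j) = 5j − 12.
Set 5j − 12 = -7: j = 1.
C(6,1) = 6; 3^1 = 3; 2^5 = 32.
Coefficient = 6 · 3 · 32 = 576.

576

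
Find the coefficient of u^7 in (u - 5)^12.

-2475000

The general term is C(12,j)·(u)^j·(-5)^(12-j); the u^7 term has j = 7.
C(12,7) = 792.
Coefficient = C(12,7) · (-5)^5 = 792 · (-3125) = -2475000.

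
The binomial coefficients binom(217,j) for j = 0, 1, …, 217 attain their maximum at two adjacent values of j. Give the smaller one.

For odd n = 217, C(217,j) peaks at j = (n−1)/2 and (n+1)/2; the smaller is 108.

108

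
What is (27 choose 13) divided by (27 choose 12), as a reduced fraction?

15/13

C(n,k+1)/C(n,k) = (n−k)/(k+1) = (27−12)/(12+1) = 15/13.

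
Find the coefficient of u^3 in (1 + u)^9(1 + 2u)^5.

Coefficient of u^3 = Σ_{j} C(9,j)·1^j·C(5,3-j)·2^(3-j) for j from 0 to 3.
= 80 + 360 + 360 + 84 = 884.

884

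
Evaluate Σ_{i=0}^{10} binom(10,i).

1024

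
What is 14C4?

C(14,4) = (14·13·12·11) / 4! = 24024 / 24 = 1001.

1001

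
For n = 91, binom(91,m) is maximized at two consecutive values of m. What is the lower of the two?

For odd n = 91, C(91,m) peaks at m = (n−1)/2 and (n+1)/2; the lower is 45.

45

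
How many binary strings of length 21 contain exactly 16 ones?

Choose the 16 positions: C(21,16) = 20349.

20349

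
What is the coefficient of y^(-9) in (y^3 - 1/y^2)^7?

7

General term: C(7,j)·(y^3)^j·(-1/y^2)^(7-j), with y-exponent 3j − 2(7−j) = 5j − 14.
Set 5j − 14 = -9: j = 1.
C(7,1) = 7; 1^1 = 1; (-1)^6 = 1.
Coefficient = 7 · 1 · 1 = 7.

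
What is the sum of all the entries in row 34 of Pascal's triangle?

17179869184

The entries of row 34 sum to 2^34 = 17179869184.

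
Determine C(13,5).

1287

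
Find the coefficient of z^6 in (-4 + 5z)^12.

The general term is C(12,j)·(-4)^j·(5z)^(12-j); the z^6 term has j = 6.
C(12,6) = 924.
Coefficient = C(12,6) · (-4)^6 · 5^6 = 924 · 4096 · 15625 = 59136000000.

59136000000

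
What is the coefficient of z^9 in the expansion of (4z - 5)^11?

The general term is C(11,j)·(4z)^j·(-5)^(11-j); the z^9 term has j = 9.
C(11,9) = 55.
Coefficient = C(11,9) · 4^9 · (-5)^2 = 55 · 262144 · 25 = 360448000.

360448000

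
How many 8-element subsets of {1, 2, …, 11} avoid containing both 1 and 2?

All 8-subsets: C(11,8) = 165. Those containing both fixed elements: C(9,6) = 84.
165 − 84 = 81.

81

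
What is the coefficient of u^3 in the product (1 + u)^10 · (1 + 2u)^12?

Coefficient of u^3 = Σ_{j} C(10,j)·1^j·C(12,3-j)·2^(3-j) for j from 0 to 3.
= 1760 + 2640 + 1080 + 120 = 5600.

5600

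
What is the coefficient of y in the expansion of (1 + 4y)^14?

56

The general term is C(14,j)·(1)^j·(4y)^(14-j); the y^1 term has j = 13.
C(14,13) = 14.
Coefficient = C(14,13) · 4^1 = 14 · 4 = 56.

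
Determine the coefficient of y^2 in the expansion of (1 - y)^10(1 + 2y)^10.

Coefficient of y^2 = Σ_{j} C(10,j)·(-1)^j·C(10,2-j)·2^(2-j) for j from 0 to 2.
= 180 + (-200) + 45 = 25.

25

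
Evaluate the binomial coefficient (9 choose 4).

C(9,4) = (9·8·7·6) / 4! = 3024 / 24 = 126.

126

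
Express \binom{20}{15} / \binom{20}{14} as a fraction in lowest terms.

C(n,k+1)/C(n,k) = (n−k)/(k+1) = (20−14)/(14+1) = 6/15 = 2/5.

2/5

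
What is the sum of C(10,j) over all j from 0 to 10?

The entries of row 10 sum to 2^10 = 1024.

1024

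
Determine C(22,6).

74613

C(22,6) = (22·21·20·19·18·17) / 6! = 53721360 / 720 = 74613.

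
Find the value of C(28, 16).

30421755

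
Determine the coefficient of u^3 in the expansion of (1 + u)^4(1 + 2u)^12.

Coefficient of u^3 = Σ_{j} C(4,j)·1^j·C(12,3-j)·2^(3-j) for j from 0 to 3.
= 1760 + 1056 + 144 + 4 = 2964.

2964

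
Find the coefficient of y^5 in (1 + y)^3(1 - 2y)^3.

Coefficient of y^5 = Σ_{j} C(3,j)·1^j·C(3,5-j)·(-2)^(5-j) for j from 2 to 3.
= (-24) + 12 = -12.

-12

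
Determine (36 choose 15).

5567902560

C(36,15) = (36·35·34·33·32·31·30·29·28·27·26·25·24·23·22) / 15! = 7281003461233582080000 / 1307674368000 = 5567902560.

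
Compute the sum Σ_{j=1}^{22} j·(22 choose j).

46137344

Differentiating (1+x)^22 and setting x=1: Σ j·C(22,j) = 22·2^21 = 46137344.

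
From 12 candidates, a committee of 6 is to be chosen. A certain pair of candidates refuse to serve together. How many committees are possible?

714

All 6-subsets: C(12,6) = 924. Those containing both fixed elements: C(10,4) = 210.
924 − 210 = 714.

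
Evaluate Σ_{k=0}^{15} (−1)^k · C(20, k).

-3876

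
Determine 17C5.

C(17,5) = (17·16·15·14·13) / 5! = 742560 / 120 = 6188.

6188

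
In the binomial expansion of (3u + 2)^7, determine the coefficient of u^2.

6048

The general term is C(7,j)·(3u)^j·(2)^(7-j); the u^2 term has j = 2.
C(7,2) = 21.
Coefficient = C(7,2) · 3^2 · 2^5 = 21 · 9 · 32 = 6048.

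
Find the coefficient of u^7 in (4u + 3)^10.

The general term is C(10,j)·(4u)^j·(3)^(10-j); the u^7 term has j = 7.
C(10,7) = 120.
Coefficient = C(10,7) · 4^7 · 3^3 = 120 · 16384 · 27 = 53084160.

53084160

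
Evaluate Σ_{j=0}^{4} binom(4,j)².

70

By Vandermonde's identity, Σ C(4,j)² = C(8,4) = 70.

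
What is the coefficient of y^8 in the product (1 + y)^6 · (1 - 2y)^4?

Coefficient of y^8 = Σ_{j} C(6,j)·1^j·C(4,8-j)·(-2)^(8-j) for j from 4 to 6.
= 240 + (-192) + 24 = 72.

72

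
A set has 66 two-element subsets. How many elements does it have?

n(n−1)/2 = 66 ⇒ n(n−1) = 132. Since 12·11 = 132, n = 12.

12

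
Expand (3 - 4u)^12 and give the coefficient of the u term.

-8503056

The general term is C(12,j)·(3)^j·(-4u)^(12-j); the u^1 term has j = 11.
C(12,11) = 12.
Coefficient = C(12,11) · 3^11 · (-4)^1 = 12 · 177147 · (-4) = -8503056.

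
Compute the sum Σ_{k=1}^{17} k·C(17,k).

1114112

Since k·C(17,k) = 17·C(16,k−1), the sum is 17·2^16 = 17·65536 = 1114112.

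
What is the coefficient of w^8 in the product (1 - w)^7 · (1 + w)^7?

35

Coefficient of w^8 = Σ_{j} C(7,j)·(-1)^j·C(7,8-j)·1^(8-j) for j from 1 to 7.
= (-7) + 147 + (-735) + 1225 + (-735) + 147 + (-7) = 35.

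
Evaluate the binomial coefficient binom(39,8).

C(39,8) = (39·38·37·36·35·34·33·32) / 8! = 2480637519360 / 40320 = 61523748.

61523748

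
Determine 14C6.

3003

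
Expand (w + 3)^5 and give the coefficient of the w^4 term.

The general term is C(5,j)·(w)^j·(3)^(5-j); the w^4 term has j = 4.
C(5,4) = 5.
Coefficient = C(5,4) · 3^1 = 5 · 3 = 15.

15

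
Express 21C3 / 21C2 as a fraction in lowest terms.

C(n,k+1)/C(n,k) = (n−k)/(k+1) = (21−2)/(2+1) = 19/3.

19/3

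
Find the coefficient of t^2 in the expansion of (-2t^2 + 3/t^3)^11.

-3421440

General term: C(11,j)·(-2t^2)^j·(3/t^3)^(11-j), with t-exponent 2j − 3(11−j) = 5j − 33.
Set 5j − 33 = 2: j = 7.
C(11,7) = 330; (-2)^7 = -128; 3^4 = 81.
Coefficient = 330 · (-128) · 81 = -3421440.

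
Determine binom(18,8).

C(18,8) = (18·17·16·15·14·13·12·11) / 8! = 1764322560 / 40320 = 43758.

43758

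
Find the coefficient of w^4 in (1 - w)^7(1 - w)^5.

495

Coefficient of w^4 = Σ_{j} C(7,j)·(-1)^j·C(5,4-j)·(-1)^(4-j) for j from 0 to 4.
= 5 + 70 + 210 + 175 + 35 = 495.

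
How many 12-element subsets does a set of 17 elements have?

6188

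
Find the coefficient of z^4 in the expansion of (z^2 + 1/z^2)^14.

General term: C(14,j)·(z^2)^j·(1/z^2)^(14-j), with z-exponent 2j − 2(14−j) = 4j − 28.
Set 4j − 28 = 4: j = 8.
C(14,8) = 3003; 1^8 = 1; 1^6 = 1.
Coefficient = 3003 · 1 · 1 = 3003.

3003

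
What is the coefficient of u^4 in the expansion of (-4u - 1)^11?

-84480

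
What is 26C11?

7726160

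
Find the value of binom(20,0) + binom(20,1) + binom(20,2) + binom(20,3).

1351

1 + 20 + 190 + 1140 = 1351.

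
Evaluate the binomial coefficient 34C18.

C(34,18) = C(34,16) by symmetry.
C(34,16) = (34·33·32·31·30·29·28·27·26·25·24·23·22·21·20·19) / 16! = 46113021921146019840000 / 20922789888000 = 2203961430.

2203961430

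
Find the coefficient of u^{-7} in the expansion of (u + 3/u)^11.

1082565

General term: C(11,j)·(u)^j·(3/u)^(11-j), with u-exponent 1j − 1(11−j) = 2j − 11.
Set 2j − 11 = -7: j = 2.
C(11,2) = 55; 1^2 = 1; 3^9 = 19683.
Coefficient = 55 · 1 · 19683 = 1082565.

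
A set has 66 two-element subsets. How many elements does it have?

12

n(n−1)/2 = 66 ⇒ n(n−1) = 132. Since 12·11 = 132, n = 12.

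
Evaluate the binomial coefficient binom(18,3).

C(18,3) = (18·17·16) / 3! = 4896 / 6 = 816.

816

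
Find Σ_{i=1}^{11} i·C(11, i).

11264

Since i·C(11,i) = 11·C(10,i−1), the sum is 11·2^10 = 11·1024 = 11264.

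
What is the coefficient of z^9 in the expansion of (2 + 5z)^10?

The general term is C(10,j)·(2)^j·(5z)^(10-j); the z^9 term has j = 1.
C(10,1) = 10.
Coefficient = C(10,1) · 2^1 · 5^9 = 10 · 2 · 1953125 = 39062500.

39062500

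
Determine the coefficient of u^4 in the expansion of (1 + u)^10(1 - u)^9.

36

Coefficient of u^4 = Σ_{j} C(10,j)·1^j·C(9,4-j)·(-1)^(4-j) for j from 0 to 4.
= 126 + (-840) + 1620 + (-1080) + 210 = 36.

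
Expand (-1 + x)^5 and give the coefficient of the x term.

5

The general term is C(5,j)·(-1)^j·(x)^(5-j); the x^1 term has j = 4.
C(5,4) = 5.
Coefficient = C(5,4) = 5.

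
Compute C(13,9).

C(13,9) = C(13,4) by symmetry.
C(13,4) = (13·12·11·10) / 4! = 17160 / 24 = 715.

715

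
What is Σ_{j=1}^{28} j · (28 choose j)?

3758096384

Since j·C(28,j) = 28·C(27,j−1), the sum is 28·2^27 = 28·134217728 = 3758096384.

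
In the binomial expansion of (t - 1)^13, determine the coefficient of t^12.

-13

The general term is C(13,j)·(t)^j·(-1)^(13-j); the t^12 term has j = 12.
C(13,12) = 13.
Coefficient = C(13,12) · (-1)^1 = 13 · (-1) = -13.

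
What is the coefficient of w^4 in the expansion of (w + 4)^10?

The general term is C(10,j)·(w)^j·(4)^(10-j); the w^4 term has j = 4.
C(10,4) = 210.
Coefficient = C(10,4) · 4^6 = 210 · 4096 = 860160.

860160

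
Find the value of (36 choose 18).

C(36,18) = (36·35·34·33·32·31·30·29·28·27·26·25·24·23·22·21·20·19) / 18! = 58102407620643984998400000 / 6402373705728000 = 9075135300.

9075135300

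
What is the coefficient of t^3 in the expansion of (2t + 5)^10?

75000000

The general term is C(10,j)·(2t)^j·(5)^(10-j); the t^3 term has j = 3.
C(10,3) = 120.
Coefficient = C(10,3) · 2^3 · 5^7 = 120 · 8 · 78125 = 75000000.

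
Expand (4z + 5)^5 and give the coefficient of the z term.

12500

The general term is C(5,j)·(4z)^j·(5)^(5-j); the z^1 term has j = 1.
C(5,1) = 5.
Coefficient = C(5,1) · 4^1 · 5^4 = 5 · 4 · 625 = 12500.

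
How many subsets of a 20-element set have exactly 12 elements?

125970

Choose the 12 positions: C(20,12) = 125970.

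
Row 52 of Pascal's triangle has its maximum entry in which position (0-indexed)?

26

C(52,m) is maximized at m = 52/2 = 26.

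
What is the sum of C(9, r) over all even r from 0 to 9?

Even-r terms of row 9 sum to 2^8 = 256.

256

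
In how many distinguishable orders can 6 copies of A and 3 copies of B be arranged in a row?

Choose positions for the A's: C(9,6) = 84.

84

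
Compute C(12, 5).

792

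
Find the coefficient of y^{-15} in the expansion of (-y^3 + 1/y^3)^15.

-3003

General term: C(15,j)·(-y^3)^j·(1/y^3)^(15-j), with y-exponent 3j − 3(15−j) = 6j − 45.
Set 6j − 45 = -15: j = 5.
C(15,5) = 3003; (-1)^5 = -1; 1^10 = 1.
Coefficient = 3003 · (-1) · 1 = -3003.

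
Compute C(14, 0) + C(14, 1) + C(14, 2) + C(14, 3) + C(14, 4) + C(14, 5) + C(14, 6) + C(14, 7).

9908

1 + 14 + 91 + 364 + 1001 + 2002 + 3003 + 3432 = 9908.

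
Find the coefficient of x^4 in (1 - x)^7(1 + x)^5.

Coefficient of x^4 = Σ_{j} C(7,j)·(-1)^j·C(5,4-j)·1^(4-j) for j from 0 to 4.
= 5 + (-70) + 210 + (-175) + 35 = 5.

5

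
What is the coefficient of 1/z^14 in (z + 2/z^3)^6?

192

General term: C(6,j)·(z)^j·(2/z^3)^(6-j), with z-exponent 1j − 3(6−j) = 4j − 18.
Set 4j − 18 = -14: j = 1.
C(6,1) = 6; 1^1 = 1; 2^5 = 32.
Coefficient = 6 · 1 · 32 = 192.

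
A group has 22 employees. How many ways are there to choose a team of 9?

497420

This is C(22,9) = 497420.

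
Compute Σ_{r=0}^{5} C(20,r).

21700

1 + 20 + 190 + 1140 + 4845 + 15504 = 21700.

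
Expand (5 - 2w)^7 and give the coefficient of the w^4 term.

70000

The general term is C(7,j)·(5)^j·(-2w)^(7-j); the w^4 term has j = 3.
C(7,3) = 35.
Coefficient = C(7,3) · 5^3 · (-2)^4 = 35 · 125 · 16 = 70000.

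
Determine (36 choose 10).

254186856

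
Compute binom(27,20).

C(27,20) = C(27,7) by symmetry.
C(27,7) = (27·26·25·24·23·22·21) / 7! = 4475671200 / 5040 = 888030.

888030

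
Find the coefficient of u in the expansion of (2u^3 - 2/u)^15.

-44728320

General term: C(15,j)·(2u^3)^j·(-2/u)^(15-j), with u-exponent 3j − 1(15−j) = 4j − 15.
Set 4j − 15 = 1: j = 4.
C(15,4) = 1365; 2^4 = 16; (-2)^11 = -2048.
Coefficient = 1365 · 16 · (-2048) = -44728320.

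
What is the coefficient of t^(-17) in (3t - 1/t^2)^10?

General term: C(10,j)·(3t)^j·(-1/t^2)^(10-j), with t-exponent 1j − 2(10−j) = 3j − 20.
Set 3j − 20 = -17: j = 1.
C(10,1) = 10; 3^1 = 3; (-1)^9 = -1.
Coefficient = 10 · 3 · (-1) = -30.

-30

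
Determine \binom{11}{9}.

55

C(11,9) = C(11,2) by symmetry.
C(11,2) = (11·10) / 2! = 110 / 2 = 55.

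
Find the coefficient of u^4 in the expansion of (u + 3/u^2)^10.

405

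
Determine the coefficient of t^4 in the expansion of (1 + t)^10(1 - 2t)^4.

26

Coefficient of t^4 = Σ_{j} C(10,j)·1^j·C(4,4-j)·(-2)^(4-j) for j from 0 to 4.
= 16 + (-320) + 1080 + (-960) + 210 = 26.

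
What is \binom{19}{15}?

3876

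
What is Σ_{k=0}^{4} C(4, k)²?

By Vandermonde's identity, Σ C(4,k)² = C(8,4) = 70.

70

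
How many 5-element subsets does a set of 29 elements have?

118755

C(29,5) = (29·28·27·26·25) / 5! = 14250600 / 120 = 118755.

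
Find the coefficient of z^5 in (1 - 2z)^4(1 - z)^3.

Coefficient of z^5 = Σ_{j} C(4,j)·(-2)^j·C(3,5-j)·(-1)^(5-j) for j from 2 to 4.
= (-24) + (-96) + (-48) = -168.

-168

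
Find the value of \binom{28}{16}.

30421755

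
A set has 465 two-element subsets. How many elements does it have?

n(n−1)/2 = 465 ⇒ n(n−1) = 930. Since 31·30 = 930, n = 31.

31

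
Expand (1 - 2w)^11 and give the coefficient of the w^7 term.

The general term is C(11,j)·(1)^j·(-2w)^(11-j); the w^7 term has j = 4.
C(11,4) = 330.
Coefficient = C(11,4) · (-2)^7 = 330 · (-128) = -42240.

-42240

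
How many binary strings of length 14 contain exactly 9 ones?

2002

Choose the 9 positions: C(14,9) = 2002.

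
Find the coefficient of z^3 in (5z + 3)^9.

7654500

The general term is C(9,j)·(5z)^j·(3)^(9-j); the z^3 term has j = 3.
C(9,3) = 84.
Coefficient = C(9,3) · 5^3 · 3^6 = 84 · 125 · 729 = 7654500.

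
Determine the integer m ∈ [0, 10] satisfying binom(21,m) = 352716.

C(21,m) increases on 0 ≤ m ≤ 10. C(21,9) = 293930 and C(21,10) = 352716, so m = 10.

10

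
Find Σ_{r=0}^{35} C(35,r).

34359738368

Setting x = 1 in (1+x)^35 gives Σ C(35,r) = 2^35 = 34359738368.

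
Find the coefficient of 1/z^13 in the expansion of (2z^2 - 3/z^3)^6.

-2916

General term: C(6,j)·(2z^2)^j·(-3/z^3)^(6-j), with z-exponent 2j − 3(6−j) = 5j − 18.
Set 5j − 18 = -13: j = 1.
C(6,1) = 6; 2^1 = 2; (-3)^5 = -243.
Coefficient = 6 · 2 · (-243) = -2916.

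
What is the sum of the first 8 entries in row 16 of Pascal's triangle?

26333

1 + 16 + 120 + 560 + 1820 + 4368 + 8008 + 11440 = 26333.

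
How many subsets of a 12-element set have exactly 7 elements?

Choose the 7 positions: C(12,7) = 792.

792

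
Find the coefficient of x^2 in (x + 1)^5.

10

The general term is C(5,j)·(x)^j·(1)^(5-j); the x^2 term has j = 2.
C(5,2) = 10.
Coefficient = C(5,2) = 10.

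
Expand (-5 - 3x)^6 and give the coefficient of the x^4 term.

The general term is C(6,j)·(-5)^j·(-3x)^(6-j); the x^4 term has j = 2.
C(6,2) = 15.
Coefficient = C(6,2) · (-5)^2 · (-3)^4 = 15 · 25 · 81 = 30375.

30375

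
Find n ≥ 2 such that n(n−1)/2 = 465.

31

n(n−1)/2 = 465 ⇒ n(n−1) = 930. Since 31·30 = 930, n = 31.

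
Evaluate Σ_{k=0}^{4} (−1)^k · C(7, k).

15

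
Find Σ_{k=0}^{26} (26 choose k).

67108864

The entries of row 26 sum to 2^26 = 67108864.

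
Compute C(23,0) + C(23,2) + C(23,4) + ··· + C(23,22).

4194304

Even-j terms of row 23 sum to 2^22 = 4194304.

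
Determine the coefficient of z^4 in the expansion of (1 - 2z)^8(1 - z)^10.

Coefficient of z^4 = Σ_{j} C(8,j)·(-2)^j·C(10,4-j)·(-1)^(4-j) for j from 0 to 4.
= 210 + 1920 + 5040 + 4480 + 1120 = 12770.

12770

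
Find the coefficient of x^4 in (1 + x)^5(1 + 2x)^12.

19605

Coefficient of x^4 = Σ_{j} C(5,j)·1^j·C(12,4-j)·2^(4-j) for j from 0 to 4.
= 7920 + 8800 + 2640 + 240 + 5 = 19605.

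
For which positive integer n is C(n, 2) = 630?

36

n(n−1)/2 = 630 ⇒ n(n−1) = 1260. Since 36·35 = 1260, n = 36.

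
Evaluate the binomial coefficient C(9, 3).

C(9,3) = (9·8·7) / 3! = 504 / 6 = 84.

84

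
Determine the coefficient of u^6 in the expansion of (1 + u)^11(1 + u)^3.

3003

Coefficient of u^6 = Σ_{j} C(11,j)·C(3,6-j) for j from 3 to 6.
= 165 + 990 + 1386 + 462 = 3003.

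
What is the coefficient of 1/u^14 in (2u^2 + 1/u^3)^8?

General term: C(8,j)·(2u^2)^j·(1/u^3)^(8-j), with u-exponent 2j − 3(8−j) = 5j − 24.
Set 5j − 24 = -14: j = 2.
C(8,2) = 28; 2^2 = 4; 1^6 = 1.
Coefficient = 28 · 4 · 1 = 112.

112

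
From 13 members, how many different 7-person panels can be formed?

1716

This is C(13,7) = 1716.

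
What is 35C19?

4059928950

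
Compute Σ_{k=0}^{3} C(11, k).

232

1 + 11 + 55 + 165 = 232.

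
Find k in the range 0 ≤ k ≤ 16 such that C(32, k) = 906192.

C(32,k) increases on 0 ≤ k ≤ 16. C(32,5) = 201376 and C(32,6) = 906192, so k = 6.

6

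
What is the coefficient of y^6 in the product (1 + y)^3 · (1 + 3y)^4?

351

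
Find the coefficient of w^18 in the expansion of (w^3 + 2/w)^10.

General term: C(10,j)·(w^3)^j·(2/w)^(10-j), with w-exponent 3j − 1(10−j) = 4j − 10.
Set 4j − 10 = 18: j = 7.
C(10,7) = 120; 1^7 = 1; 2^3 = 8.
Coefficient = 120 · 1 · 8 = 960.

960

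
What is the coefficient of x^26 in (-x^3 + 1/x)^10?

-10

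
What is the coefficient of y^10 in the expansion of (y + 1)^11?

11

The general term is C(11,j)·(y)^j·(1)^(11-j); the y^10 term has j = 10.
C(11,10) = 11.
Coefficient = C(11,10) = 11.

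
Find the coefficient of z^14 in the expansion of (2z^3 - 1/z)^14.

General term: C(14,j)·(2z^3)^j·(-1/z)^(14-j), with z-exponent 3j − 1(14−j) = 4j − 14.
Set 4j − 14 = 14: j = 7.
C(14,7) = 3432; 2^7 = 128; (-1)^7 = -1.
Coefficient = 3432 · 128 · (-1) = -439296.

-439296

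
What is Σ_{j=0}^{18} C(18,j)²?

9075135300

By Vandermonde's identity, Σ C(18,j)² = C(36,18) = 9075135300.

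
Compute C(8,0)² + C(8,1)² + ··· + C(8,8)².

By Vandermonde's identity, Σ C(8,k)² = C(16,8) = 12870.

12870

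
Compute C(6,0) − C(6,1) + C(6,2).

The partial alternating sum Σ_{k=0}^{2} (−1)^k C(6,k) = (−1)^2 C(5,2) = 10.

10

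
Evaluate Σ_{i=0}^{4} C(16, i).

1 + 16 + 120 + 560 + 1820 = 2517.

2517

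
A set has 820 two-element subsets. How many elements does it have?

41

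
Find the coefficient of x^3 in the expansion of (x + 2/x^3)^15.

General term: C(15,j)·(x)^j·(2/x^3)^(15-j), with x-exponent 1j − 3(15−j) = 4j − 45.
Set 4j − 45 = 3: j = 12.
C(15,12) = 455; 1^12 = 1; 2^3 = 8.
Coefficient = 455 · 1 · 8 = 3640.

3640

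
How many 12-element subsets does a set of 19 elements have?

50388

C(19,12) = C(19,7) by symmetry.
C(19,7) = (19·18·17·16·15·14·13) / 7! = 253955520 / 5040 = 50388.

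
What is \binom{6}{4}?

15

C(6,4) = C(6,2) by symmetry.
C(6,2) = (6·5) / 2! = 30 / 2 = 15.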